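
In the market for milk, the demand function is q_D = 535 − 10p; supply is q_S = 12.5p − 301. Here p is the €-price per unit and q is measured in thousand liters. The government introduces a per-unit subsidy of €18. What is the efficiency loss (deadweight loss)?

€900 thousand

In inverse form: demand p = 53.5 − 0.1q, supply p = 24.08 + 0.08q.
Competitive equilibrium: 53.5 − 0.1q = 24.08 + 0.08q → q* = 163.4444, p* = 37.1556.
The subsidy lowers effective supply by 18: p = 6.08 + 0.08q.
New quantity: 53.5 − 0.1q = 6.08 + 0.08q → q' = 263.4444.
Overproduction Δq = 263.4444 − 163.4444 = 100; wedge = subsidy = 18.
The triangle = ½ × 100 × 18 = €900 thousand.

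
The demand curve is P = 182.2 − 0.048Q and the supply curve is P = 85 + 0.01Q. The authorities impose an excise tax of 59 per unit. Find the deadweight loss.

Competitive equilibrium: 182.2 − 0.048Q = 85 + 0.01Q → Q* = 1675.8621, P* = 101.7586.
With the tax, the buyer price exceeds the seller price by 59: (182.2 − 0.048Q) − (85 + 0.01Q) = 59 → Q' = 658.6207.
ΔQ = 1675.8621 − 658.6207 = 1017.2414; the wedge equals the tax, 59.
The triangle = ½ × 1017.2414 × 59 = 30008.62.

30008.62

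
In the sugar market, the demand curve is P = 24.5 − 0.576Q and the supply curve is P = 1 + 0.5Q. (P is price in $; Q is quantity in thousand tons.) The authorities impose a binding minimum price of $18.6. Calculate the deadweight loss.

$72.36 thousand

Competitive equilibrium: 24.5 − 0.576Q = 1 + 0.5Q → Q* = 21.8401, P* = 11.9201.
At the floor P = 18.6, quantity demanded = (24.5 − 18.6)/0.576 = 10.2431.
Sellers' marginal cost at Q' = 10.2431: 1 + 0.5·10.2431 = 6.1216.
ΔQ = 21.8401 − 10.2431 = 11.597; wedge = 18.6 − 6.1216 = 12.4784.
DWL = ½ × 11.597 × 12.4784 = $72.36 thousand.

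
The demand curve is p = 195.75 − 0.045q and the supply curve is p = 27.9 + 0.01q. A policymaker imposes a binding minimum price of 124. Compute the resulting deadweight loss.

Competitive equilibrium: 195.75 − 0.045q = 27.9 + 0.01q → q* = 3051.81818, p* = 58.41818.
At the floor p = 124, quantity demanded = (195.75 − 124)/0.045 = 1594.44444.
Sellers' marginal cost at q' = 1594.44444: 27.9 + 0.01·1594.44444 = 43.84444.
Δq = 3051.81818 − 1594.44444 = 1457.37374; wedge = 124 − 43.84444 = 80.15556.
Welfare loss = ½ × 1457.37374 × 80.15556 = 58408.30.

58408.30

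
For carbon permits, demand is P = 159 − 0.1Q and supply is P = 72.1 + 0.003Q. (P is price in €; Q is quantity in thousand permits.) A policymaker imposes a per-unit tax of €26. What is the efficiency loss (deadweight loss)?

Competitive equilibrium: 159 − 0.1Q = 72.1 + 0.003Q → Q* = 843.6893, P* = 74.6311.
With the tax, the buyer price exceeds the seller price by 26: (159 − 0.1Q) − (72.1 + 0.003Q) = 26 → Q' = 591.2621.
ΔQ = 843.6893 − 591.2621 = 252.4272; the wedge equals the tax, 26.
The triangle = ½ × 252.4272 × 26 = €3281.55 thousand.

€3281.55 thousand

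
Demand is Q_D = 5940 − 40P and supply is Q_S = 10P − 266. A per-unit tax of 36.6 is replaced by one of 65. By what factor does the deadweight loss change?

3.154

In inverse form: demand P = 148.5 − 0.025Q, supply P = 26.6 + 0.1Q.
Competitive equilibrium: 148.5 − 0.025Q = 26.6 + 0.1Q → Q* = 975.2, P* = 124.12.
For a per-unit tax t: ΔQ = t/0.125, so DWL = ½·t·(t/0.125) = t²/0.25.
At t = 36.6: DWL = 5358.24. At t = 65: DWL = 16900.
Ratio = (65/36.6)² = 3.154.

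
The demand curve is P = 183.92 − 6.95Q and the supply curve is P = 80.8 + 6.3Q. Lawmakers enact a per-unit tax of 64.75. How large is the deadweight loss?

Competitive equilibrium: 183.92 − 6.95Q = 80.8 + 6.3Q → Q* = 7.7826, P* = 129.8306.
With the tax, the buyer price exceeds the seller price by 64.75: (183.92 − 6.95Q) − (80.8 + 6.3Q) = 64.75 → Q' = 2.8958.
ΔQ = 7.7826 − 2.8958 = 4.8868; the wedge equals the tax, 64.75.
Welfare loss = ½ × 4.8868 × 64.75 = 158.21.

158.21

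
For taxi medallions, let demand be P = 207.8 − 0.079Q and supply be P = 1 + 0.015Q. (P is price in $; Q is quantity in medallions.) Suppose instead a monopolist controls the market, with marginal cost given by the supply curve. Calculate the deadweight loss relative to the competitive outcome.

Competitive equilibrium: 207.8 − 0.079Q = 1 + 0.015Q → Q* = 2200, P* = 34.
Marginal revenue: MR = 207.8 − 0.158Q. Set MR = MC: 207.8 − 0.158Q = 1 + 0.015Q → Q_m = 1195.37572.
Price P_m = 207.8 − 0.079·1195.37572 = 113.36532; MC(Q_m) = 1 + 0.015·1195.37572 = 18.93064.
Competitive Q* = 2200, so ΔQ = 1004.62428; wedge = 113.36532 − 18.93064 = 94.43468.
DWL = ½ × 1004.62428 × 94.43468 = $47435.69.

$47435.69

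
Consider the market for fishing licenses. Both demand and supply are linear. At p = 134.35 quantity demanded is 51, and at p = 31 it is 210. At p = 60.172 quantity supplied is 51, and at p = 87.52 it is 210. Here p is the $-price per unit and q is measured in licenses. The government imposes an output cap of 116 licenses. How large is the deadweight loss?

Demand slope = (31 − 134.35)/(210 − 51) = −0.65, so p = 167.5 − 0.65q.
Supply slope = (87.52 − 60.172)/(210 − 51) = 0.172, so p = 51.4 + 0.172q.
Competitive equilibrium: 167.5 − 0.65q = 51.4 + 0.172q → q* = 141.2409, p* = 75.6934.
At q = 116: demand price = 167.5 − 0.65·116 = 92.1; supply price = 51.4 + 0.172·116 = 71.352.
Δq = 141.2409 − 116 = 25.2409; wedge = 92.1 − 71.352 = 20.748.
The triangle = ½ × 25.2409 × 20.748 = $261.85.

$261.85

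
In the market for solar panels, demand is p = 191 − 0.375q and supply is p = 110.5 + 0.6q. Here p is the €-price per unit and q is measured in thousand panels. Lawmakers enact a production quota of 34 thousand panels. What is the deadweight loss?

€1149.76 thousand

Competitive equilibrium: 191 − 0.375q = 110.5 + 0.6q → q* = 82.5641, p* = 160.0385.
At q = 34: demand price = 191 − 0.375·34 = 178.25; supply price = 110.5 + 0.6·34 = 130.9.
Δq = 82.5641 − 34 = 48.5641; wedge = 178.25 − 130.9 = 47.35.
Welfare loss = ½ × 48.5641 × 47.35 = €1149.76 thousand.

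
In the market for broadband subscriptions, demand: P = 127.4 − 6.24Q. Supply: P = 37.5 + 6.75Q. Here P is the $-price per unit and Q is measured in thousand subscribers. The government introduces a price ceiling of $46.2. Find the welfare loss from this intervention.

Competitive equilibrium: 127.4 − 6.24Q = 37.5 + 6.75Q → Q* = 6.9207, P* = 84.2148.
At the ceiling P = 46.2, quantity supplied = (46.2 − 37.5)/6.75 = 1.2889.
Willingness to pay at Q' = 1.2889: 127.4 − 6.24·1.2889 = 119.3573.
ΔQ = 6.9207 − 1.2889 = 5.6318; wedge = 119.3573 − 46.2 = 73.1573.
DWL = ½ × 5.6318 × 73.1573 = $206 thousand.

$206 thousand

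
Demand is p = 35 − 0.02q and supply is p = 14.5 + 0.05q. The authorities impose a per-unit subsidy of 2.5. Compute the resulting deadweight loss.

Competitive equilibrium: 35 − 0.02q = 14.5 + 0.05q → q* = 292.8571, p* = 29.1429.
The subsidy lowers effective supply by 2.5: p = 12 + 0.05q.
New quantity: 35 − 0.02q = 12 + 0.05q → q' = 328.5714.
Overproduction Δq = 328.5714 − 292.8571 = 35.7143; wedge = subsidy = 2.5.
DWL = ½ × 35.7143 × 2.5 = 44.64.

44.64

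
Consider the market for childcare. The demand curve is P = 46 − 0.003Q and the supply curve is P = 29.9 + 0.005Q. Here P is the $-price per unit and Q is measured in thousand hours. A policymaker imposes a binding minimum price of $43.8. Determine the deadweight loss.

Competitive equilibrium: 46 − 0.003Q = 29.9 + 0.005Q → Q* = 2012.5, P* = 39.9625.
At the floor P = 43.8, quantity demanded = (46 − 43.8)/0.003 = 733.33333.
Sellers' marginal cost at Q' = 733.33333: 29.9 + 0.005·733.33333 = 33.56667.
ΔQ = 2012.5 − 733.33333 = 1279.16667; wedge = 43.8 − 33.56667 = 10.23333.
The triangle = ½ × 1279.16667 × 10.23333 = $6545.07 thousand.

$6545.07 thousand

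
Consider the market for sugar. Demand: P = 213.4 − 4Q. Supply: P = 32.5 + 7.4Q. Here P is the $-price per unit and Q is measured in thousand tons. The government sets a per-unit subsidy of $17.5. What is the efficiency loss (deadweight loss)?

Competitive equilibrium: 213.4 − 4Q = 32.5 + 7.4Q → Q* = 15.8684, P* = 149.9263.
The subsidy lowers effective supply by 17.5: P = 15 + 7.4Q.
New quantity: 213.4 − 4Q = 15 + 7.4Q → Q' = 17.4035.
Overproduction ΔQ = 17.4035 − 15.8684 = 1.5351; wedge = subsidy = 17.5.
The triangle = ½ × 1.5351 × 17.5 = $13.43 thousand.

$13.43 thousand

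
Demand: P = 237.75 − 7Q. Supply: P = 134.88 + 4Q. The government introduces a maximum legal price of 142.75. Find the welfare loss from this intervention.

Competitive equilibrium: 237.75 − 7Q = 134.88 + 4Q → Q* = 9.3518, P* = 172.2873.
At the ceiling P = 142.75, quantity supplied = (142.75 − 134.88)/4 = 1.9675.
Willingness to pay at Q' = 1.9675: 237.75 − 7·1.9675 = 223.9775.
ΔQ = 9.3518 − 1.9675 = 7.3843; wedge = 223.9775 − 142.75 = 81.2275.
Welfare loss = ½ × 7.3843 × 81.2275 = 299.90.

299.90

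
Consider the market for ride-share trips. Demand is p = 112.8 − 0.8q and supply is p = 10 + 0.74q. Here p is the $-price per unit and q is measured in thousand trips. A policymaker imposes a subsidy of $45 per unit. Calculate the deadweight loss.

$657.47 thousand

Competitive equilibrium: 112.8 − 0.8q = 10 + 0.74q → q* = 66.7532, p* = 59.3974.
The subsidy lowers effective supply by 45: p = 0.74q − 35.
New quantity: 112.8 − 0.8q = 0.74q − 35 → q' = 95.974.
Overproduction Δq = 95.974 − 66.7532 = 29.2208; wedge = subsidy = 45.
DWL = ½ × 29.2208 × 45 = $657.47 thousand.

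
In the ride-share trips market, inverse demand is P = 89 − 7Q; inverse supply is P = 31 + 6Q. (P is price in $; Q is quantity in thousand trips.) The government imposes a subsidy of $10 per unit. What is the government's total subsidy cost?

Competitive equilibrium: 89 − 7Q = 31 + 6Q → Q* = 4.4615, P* = 57.7692.
The subsidy lowers effective supply by 10: P = 21 + 6Q.
New quantity: 89 − 7Q = 21 + 6Q → Q' = 5.2308.
Total subsidy cost = 10 × 5.2308 = $52.31 thousand.

$52.31 thousand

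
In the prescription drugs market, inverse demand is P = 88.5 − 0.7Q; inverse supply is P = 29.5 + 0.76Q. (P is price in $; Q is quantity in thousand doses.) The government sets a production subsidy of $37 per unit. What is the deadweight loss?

$468.84 thousand

Competitive equilibrium: 88.5 − 0.7Q = 29.5 + 0.76Q → Q* = 40.41096, P* = 60.21233.
The subsidy lowers effective supply by 37: P = 0.76Q − 7.5.
New quantity: 88.5 − 0.7Q = 0.76Q − 7.5 → Q' = 65.75342.
Overproduction ΔQ = 65.75342 − 40.41096 = 25.34246; wedge = subsidy = 37.
The triangle = ½ × 25.34246 × 37 = $468.84 thousand.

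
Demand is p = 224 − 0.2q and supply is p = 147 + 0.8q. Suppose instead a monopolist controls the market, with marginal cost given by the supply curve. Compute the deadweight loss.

Competitive equilibrium: 224 − 0.2q = 147 + 0.8q → q* = 77, p* = 208.6.
Marginal revenue: MR = 224 − 0.4q. Set MR = MC: 224 − 0.4q = 147 + 0.8q → q_m = 64.1667.
Price p_m = 224 − 0.2·64.1667 = 211.1667; MC(q_m) = 147 + 0.8·64.1667 = 198.3334.
Competitive q* = 77, so Δq = 12.8333; wedge = 211.1667 − 198.3334 = 12.8333.
Deadweight loss = ½ × 12.8333 × 12.8333 = 82.35.

82.35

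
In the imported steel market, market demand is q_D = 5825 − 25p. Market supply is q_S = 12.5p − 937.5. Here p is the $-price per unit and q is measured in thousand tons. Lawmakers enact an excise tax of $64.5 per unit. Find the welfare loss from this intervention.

$17334.375 thousand

In inverse form: demand p = 233 − 0.04q, supply p = 75 + 0.08q.
Competitive equilibrium: 233 − 0.04q = 75 + 0.08q → q* = 1316.6667, p* = 180.3333.
With the tax, the buyer price exceeds the seller price by 64.5: (233 − 0.04q) − (75 + 0.08q) = 64.5 → q' = 779.1667.
Δq = 1316.6667 − 779.1667 = 537.5; the wedge equals the tax, 64.5.
The triangle = ½ × 537.5 × 64.5 = $17334.375 thousand.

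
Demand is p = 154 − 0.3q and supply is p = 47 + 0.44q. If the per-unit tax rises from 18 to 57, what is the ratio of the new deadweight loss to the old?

Competitive equilibrium: 154 − 0.3q = 47 + 0.44q → q* = 144.5946, p* = 110.6216.
For a per-unit tax t: Δq = t/0.74, so DWL = ½·t·(t/0.74) = t²/1.48.
At t = 18: DWL = 218.919. At t = 57: DWL = 2195.270.
Ratio = (57/18)² = 10.028.

10.028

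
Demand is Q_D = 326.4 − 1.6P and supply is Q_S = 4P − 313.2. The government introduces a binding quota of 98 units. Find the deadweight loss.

912

In inverse form: demand P = 204 − 0.625Q, supply P = 78.3 + 0.25Q.
Competitive equilibrium: 204 − 0.625Q = 78.3 + 0.25Q → Q* = 143.6571, P* = 114.2143.
At Q = 98: demand price = 204 − 0.625·98 = 142.75; supply price = 78.3 + 0.25·98 = 102.8.
ΔQ = 143.6571 − 98 = 45.6571; wedge = 142.75 − 102.8 = 39.95.
Welfare loss = ½ × 45.6571 × 39.95 = 912.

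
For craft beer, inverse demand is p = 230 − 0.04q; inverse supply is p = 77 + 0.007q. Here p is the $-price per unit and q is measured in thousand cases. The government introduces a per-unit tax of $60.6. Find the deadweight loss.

Competitive equilibrium: 230 − 0.04q = 77 + 0.007q → q* = 3255.3191, p* = 99.7872.
With the tax, the buyer price exceeds the seller price by 60.6: (230 − 0.04q) − (77 + 0.007q) = 60.6 → q' = 1965.9574.
Δq = 3255.3191 − 1965.9574 = 1289.3617; the wedge equals the tax, 60.6.
The triangle = ½ × 1289.3617 × 60.6 = $39067.66 thousand.

$39067.66 thousand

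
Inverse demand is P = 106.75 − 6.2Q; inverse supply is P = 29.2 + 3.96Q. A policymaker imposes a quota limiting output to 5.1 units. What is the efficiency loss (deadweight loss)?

Competitive equilibrium: 106.75 − 6.2Q = 29.2 + 3.96Q → Q* = 7.6329, P* = 59.4262.
At Q = 5.1: demand price = 106.75 − 6.2·5.1 = 75.13; supply price = 29.2 + 3.96·5.1 = 49.396.
ΔQ = 7.6329 − 5.1 = 2.5329; wedge = 75.13 − 49.396 = 25.734.
Welfare loss = ½ × 2.5329 × 25.734 = 32.59.

32.59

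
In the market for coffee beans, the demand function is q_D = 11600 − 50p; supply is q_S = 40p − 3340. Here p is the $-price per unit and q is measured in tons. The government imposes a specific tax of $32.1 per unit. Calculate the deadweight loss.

$11449

In inverse form: demand p = 232 − 0.02q, supply p = 83.5 + 0.025q.
Competitive equilibrium: 232 − 0.02q = 83.5 + 0.025q → q* = 3300, p* = 166.
With the tax, the buyer price exceeds the seller price by 32.1: (232 − 0.02q) − (83.5 + 0.025q) = 32.1 → q' = 2586.6667.
Δq = 3300 − 2586.6667 = 713.3333; the wedge equals the tax, 32.1.
DWL = ½ × 713.3333 × 32.1 = $11449.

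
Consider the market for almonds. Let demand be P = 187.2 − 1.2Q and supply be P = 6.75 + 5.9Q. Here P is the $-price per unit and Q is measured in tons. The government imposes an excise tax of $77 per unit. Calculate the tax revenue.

Competitive equilibrium: 187.2 − 1.2Q = 6.75 + 5.9Q → Q* = 25.4155, P* = 156.7014.
With the tax, the buyer price exceeds the seller price by 77: (187.2 − 1.2Q) − (6.75 + 5.9Q) = 77 → Q' = 14.5704.
Tax revenue = 77 × 14.5704 = $1121.92.

$1121.92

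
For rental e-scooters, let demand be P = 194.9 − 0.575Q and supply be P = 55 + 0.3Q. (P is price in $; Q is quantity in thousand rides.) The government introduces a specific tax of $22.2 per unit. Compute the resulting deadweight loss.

$281.62 thousand

Competitive equilibrium: 194.9 − 0.575Q = 55 + 0.3Q → Q* = 159.8857, P* = 102.9657.
With the tax, the buyer price exceeds the seller price by 22.2: (194.9 − 0.575Q) − (55 + 0.3Q) = 22.2 → Q' = 134.5143.
ΔQ = 159.8857 − 134.5143 = 25.3714; the wedge equals the tax, 22.2.
The triangle = ½ × 25.3714 × 22.2 = $281.62 thousand.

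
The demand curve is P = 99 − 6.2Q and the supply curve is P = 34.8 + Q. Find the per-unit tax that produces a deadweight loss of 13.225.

13.8

Competitive equilibrium: 99 − 6.2Q = 34.8 + Q → Q* = 8.9167, P* = 43.7167.
A tax t gives ΔQ = t/7.2 and wedge t, so DWL = t²/14.4.
t²/14.4 = 13.225 → t² = 190.44 → t = 13.8.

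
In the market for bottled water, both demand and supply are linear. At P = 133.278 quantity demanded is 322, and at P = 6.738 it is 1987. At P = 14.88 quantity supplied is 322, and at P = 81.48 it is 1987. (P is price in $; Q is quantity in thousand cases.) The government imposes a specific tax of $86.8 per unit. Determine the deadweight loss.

Demand slope = (6.738 − 133.278)/(1987 − 322) = −0.076, so P = 157.75 − 0.076Q.
Supply slope = (81.48 − 14.88)/(1987 − 322) = 0.04, so P = 2 + 0.04Q.
Competitive equilibrium: 157.75 − 0.076Q = 2 + 0.04Q → Q* = 1342.6724, P* = 55.7069.
With the tax, the buyer price exceeds the seller price by 86.8: (157.75 − 0.076Q) − (2 + 0.04Q) = 86.8 → Q' = 594.3966.
ΔQ = 1342.6724 − 594.3966 = 748.2758; the wedge equals the tax, 86.8.
The triangle = ½ × 748.2758 × 86.8 = $32475.17 thousand.

$32475.17 thousand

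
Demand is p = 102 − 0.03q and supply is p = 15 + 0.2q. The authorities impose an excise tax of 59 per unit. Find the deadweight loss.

7567.39

Competitive equilibrium: 102 − 0.03q = 15 + 0.2q → q* = 378.2609, p* = 90.6522.
With the tax, the buyer price exceeds the seller price by 59: (102 − 0.03q) − (15 + 0.2q) = 59 → q' = 121.7391.
Δq = 378.2609 − 121.7391 = 256.5218; the wedge equals the tax, 59.
DWL = ½ × 256.5218 × 59 = 7567.39.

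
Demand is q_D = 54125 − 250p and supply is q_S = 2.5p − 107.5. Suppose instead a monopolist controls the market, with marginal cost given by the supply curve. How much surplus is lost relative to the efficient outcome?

In inverse form: demand p = 216.5 − 0.004q, supply p = 43 + 0.4q.
Competitive equilibrium: 216.5 − 0.004q = 43 + 0.4q → q* = 429.4554, p* = 214.7822.
Marginal revenue: MR = 216.5 − 0.008q. Set MR = MC: 216.5 − 0.008q = 43 + 0.4q → q_m = 425.2451.
Price p_m = 216.5 − 0.004·425.2451 = 214.799; MC(q_m) = 43 + 0.4·425.2451 = 213.098.
Competitive q* = 429.4554, so Δq = 4.2103; wedge = 214.799 − 213.098 = 1.701.
The triangle = ½ × 4.2103 × 1.701 = 3.58.

3.58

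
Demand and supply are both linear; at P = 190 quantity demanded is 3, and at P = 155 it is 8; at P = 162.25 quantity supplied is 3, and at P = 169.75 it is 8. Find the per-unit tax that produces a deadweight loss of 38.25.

Demand slope = (155 − 190)/(8 − 3) = −7, so P = 211 − 7Q.
Supply slope = (169.75 − 162.25)/(8 − 3) = 1.5, so P = 157.75 + 1.5Q.
Competitive equilibrium: 211 − 7Q = 157.75 + 1.5Q → Q* = 6.2647, P* = 167.1471.
A tax t gives ΔQ = t/8.5 and wedge t, so DWL = t²/17.
t²/17 = 38.25 → t² = 650.25 → t = 25.5.

25.5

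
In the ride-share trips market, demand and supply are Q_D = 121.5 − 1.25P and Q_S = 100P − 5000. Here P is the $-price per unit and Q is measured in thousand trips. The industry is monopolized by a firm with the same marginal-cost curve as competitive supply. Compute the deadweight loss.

$339.54 thousand

In inverse form: demand P = 97.2 − 0.8Q, supply P = 50 + 0.01Q.
Competitive equilibrium: 97.2 − 0.8Q = 50 + 0.01Q → Q* = 58.2716, P* = 50.5827.
Marginal revenue: MR = 97.2 − 1.6Q. Set MR = MC: 97.2 − 1.6Q = 50 + 0.01Q → Q_m = 29.3168.
Price P_m = 97.2 − 0.8·29.3168 = 73.7466; MC(Q_m) = 50 + 0.01·29.3168 = 50.2932.
Competitive Q* = 58.2716, so ΔQ = 28.9548; wedge = 73.7466 − 50.2932 = 23.4534.
The triangle = ½ × 28.9548 × 23.4534 = $339.54 thousand.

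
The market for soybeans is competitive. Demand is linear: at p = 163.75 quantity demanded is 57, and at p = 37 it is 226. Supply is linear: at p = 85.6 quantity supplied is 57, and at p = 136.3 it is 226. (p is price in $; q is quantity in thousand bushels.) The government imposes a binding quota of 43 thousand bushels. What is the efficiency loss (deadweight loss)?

$4105.30 thousand

Demand slope = (37 − 163.75)/(226 − 57) = −0.75, so p = 206.5 − 0.75q.
Supply slope = (136.3 − 85.6)/(226 − 57) = 0.3, so p = 68.5 + 0.3q.
Competitive equilibrium: 206.5 − 0.75q = 68.5 + 0.3q → q* = 131.4286, p* = 107.9286.
At q = 43: demand price = 206.5 − 0.75·43 = 174.25; supply price = 68.5 + 0.3·43 = 81.4.
Δq = 131.4286 − 43 = 88.4286; wedge = 174.25 − 81.4 = 92.85.
The triangle = ½ × 88.4286 × 92.85 = $4105.30 thousand.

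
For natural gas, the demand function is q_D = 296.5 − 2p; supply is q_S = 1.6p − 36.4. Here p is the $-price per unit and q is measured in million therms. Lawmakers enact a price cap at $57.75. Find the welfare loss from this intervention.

$1736.11 million

In inverse form: demand p = 148.25 − 0.5q, supply p = 22.75 + 0.625q.
Competitive equilibrium: 148.25 − 0.5q = 22.75 + 0.625q → q* = 111.5556, p* = 92.4722.
At the ceiling p = 57.75, quantity supplied = (57.75 − 22.75)/0.625 = 56.
Willingness to pay at q' = 56: 148.25 − 0.5·56 = 120.25.
Δq = 111.5556 − 56 = 55.5556; wedge = 120.25 − 57.75 = 62.5.
The triangle = ½ × 55.5556 × 62.5 = $1736.11 million.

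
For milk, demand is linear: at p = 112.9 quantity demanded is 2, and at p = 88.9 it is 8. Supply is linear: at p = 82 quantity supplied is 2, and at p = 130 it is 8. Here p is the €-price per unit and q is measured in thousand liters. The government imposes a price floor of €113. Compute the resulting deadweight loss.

€40.56 thousand

Demand slope = (88.9 − 112.9)/(8 − 2) = −4, so p = 120.9 − 4q.
Supply slope = (130 − 82)/(8 − 2) = 8, so p = 66 + 8q.
Competitive equilibrium: 120.9 − 4q = 66 + 8q → q* = 4.575, p* = 102.6.
At the floor p = 113, quantity demanded = (120.9 − 113)/4 = 1.975.
Sellers' marginal cost at q' = 1.975: 66 + 8·1.975 = 81.8.
Δq = 4.575 − 1.975 = 2.6; wedge = 113 − 81.8 = 31.2.
DWL = ½ × 2.6 × 31.2 = €40.56 thousand.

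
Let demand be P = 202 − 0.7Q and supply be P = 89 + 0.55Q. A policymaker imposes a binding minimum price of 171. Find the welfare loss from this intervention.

Competitive equilibrium: 202 − 0.7Q = 89 + 0.55Q → Q* = 90.4, P* = 138.72.
At the floor P = 171, quantity demanded = (202 − 171)/0.7 = 44.2857.
Sellers' marginal cost at Q' = 44.2857: 89 + 0.55·44.2857 = 113.3571.
ΔQ = 90.4 − 44.2857 = 46.1143; wedge = 171 − 113.3571 = 57.6429.
Welfare loss = ½ × 46.1143 × 57.6429 = 1329.08.

1329.08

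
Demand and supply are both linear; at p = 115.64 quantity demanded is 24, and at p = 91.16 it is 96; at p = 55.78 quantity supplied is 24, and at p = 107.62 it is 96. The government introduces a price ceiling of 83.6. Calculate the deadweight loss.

Demand slope = (91.16 − 115.64)/(96 − 24) = −0.34, so p = 123.8 − 0.34q.
Supply slope = (107.62 − 55.78)/(96 − 24) = 0.72, so p = 38.5 + 0.72q.
Competitive equilibrium: 123.8 − 0.34q = 38.5 + 0.72q → q* = 80.4717, p* = 96.4396.
At the ceiling p = 83.6, quantity supplied = (83.6 − 38.5)/0.72 = 62.6389.
Willingness to pay at q' = 62.6389: 123.8 − 0.34·62.6389 = 102.5028.
Δq = 80.4717 − 62.6389 = 17.8328; wedge = 102.5028 − 83.6 = 18.9028.
The triangle = ½ × 17.8328 × 18.9028 = 168.54.

168.54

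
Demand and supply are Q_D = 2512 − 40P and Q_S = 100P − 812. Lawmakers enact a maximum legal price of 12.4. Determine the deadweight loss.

In inverse form: demand P = 62.8 − 0.025Q, supply P = 8.12 + 0.01Q.
Competitive equilibrium: 62.8 − 0.025Q = 8.12 + 0.01Q → Q* = 1562.2857, P* = 23.7429.
At the ceiling P = 12.4, quantity supplied = (12.4 − 8.12)/0.01 = 428.
Willingness to pay at Q' = 428: 62.8 − 0.025·428 = 52.1.
ΔQ = 1562.2857 − 428 = 1134.2857; wedge = 52.1 − 12.4 = 39.7.
DWL = ½ × 1134.2857 × 39.7 = 22515.57.

22515.57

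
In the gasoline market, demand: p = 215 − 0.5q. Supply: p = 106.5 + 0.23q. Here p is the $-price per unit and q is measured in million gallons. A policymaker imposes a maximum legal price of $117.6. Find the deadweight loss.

$3677.01 million

Competitive equilibrium: 215 − 0.5q = 106.5 + 0.23q → q* = 148.6301, p* = 140.6849.
At the ceiling p = 117.6, quantity supplied = (117.6 − 106.5)/0.23 = 48.2609.
Willingness to pay at q' = 48.2609: 215 − 0.5·48.2609 = 190.8696.
Δq = 148.6301 − 48.2609 = 100.3692; wedge = 190.8696 − 117.6 = 73.2696.
Welfare loss = ½ × 100.3692 × 73.2696 = $3677.01 million.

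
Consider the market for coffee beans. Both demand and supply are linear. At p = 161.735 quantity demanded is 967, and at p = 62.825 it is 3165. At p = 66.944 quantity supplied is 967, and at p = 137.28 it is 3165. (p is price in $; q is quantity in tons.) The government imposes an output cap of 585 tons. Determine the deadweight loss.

Demand slope = (62.825 − 161.735)/(3165 − 967) = −0.045, so p = 205.25 − 0.045q.
Supply slope = (137.28 − 66.944)/(3165 − 967) = 0.032, so p = 36 + 0.032q.
Competitive equilibrium: 205.25 − 0.045q = 36 + 0.032q → q* = 2198.0519, p* = 106.3377.
At q = 585: demand price = 205.25 − 0.045·585 = 178.925; supply price = 36 + 0.032·585 = 54.72.
Δq = 2198.0519 − 585 = 1613.0519; wedge = 178.925 − 54.72 = 124.205.
Deadweight loss = ½ × 1613.0519 × 124.205 = $100174.56.

$100174.56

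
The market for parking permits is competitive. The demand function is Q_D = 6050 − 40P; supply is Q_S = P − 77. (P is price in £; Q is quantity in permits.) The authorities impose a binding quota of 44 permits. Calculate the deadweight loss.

£414.50

In inverse form: demand P = 151.25 − 0.025Q, supply P = 77 + Q.
Competitive equilibrium: 151.25 − 0.025Q = 77 + Q → Q* = 72.439, P* = 149.439.
At Q = 44: demand price = 151.25 − 0.025·44 = 150.15; supply price = 77 + 1·44 = 121.
ΔQ = 72.439 − 44 = 28.439; wedge = 150.15 − 121 = 29.15.
DWL = ½ × 28.439 × 29.15 = £414.50.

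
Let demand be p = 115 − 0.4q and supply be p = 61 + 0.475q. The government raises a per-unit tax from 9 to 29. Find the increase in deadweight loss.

Competitive equilibrium: 115 − 0.4q = 61 + 0.475q → q* = 61.7143, p* = 90.3143.
For a per-unit tax t: Δq = t/0.875, so DWL = ½·t·(t/0.875) = t²/1.75.
At t = 9: DWL = 46.286. At t = 29: DWL = 480.571.
Increase = 480.571 − 46.286 = 434.29.

434.29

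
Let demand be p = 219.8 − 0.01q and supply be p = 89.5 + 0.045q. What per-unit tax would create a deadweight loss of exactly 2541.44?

16.72

Competitive equilibrium: 219.8 − 0.01q = 89.5 + 0.045q → q* = 2369.0909, p* = 196.1091.
A tax t gives Δq = t/0.055 and wedge t, so DWL = t²/0.11.
t²/0.11 = 2541.44 → t² = 279.5584 → t = 16.72.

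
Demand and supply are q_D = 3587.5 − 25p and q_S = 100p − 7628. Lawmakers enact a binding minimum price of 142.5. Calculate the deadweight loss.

43520.409

In inverse form: demand p = 143.5 − 0.04q, supply p = 76.28 + 0.01q.
Competitive equilibrium: 143.5 − 0.04q = 76.28 + 0.01q → q* = 1344.4, p* = 89.724.
At the floor p = 142.5, quantity demanded = (143.5 − 142.5)/0.04 = 25.
Sellers' marginal cost at q' = 25: 76.28 + 0.01·25 = 76.53.
Δq = 1344.4 − 25 = 1319.4; wedge = 142.5 − 76.53 = 65.97.
DWL = ½ × 1319.4 × 65.97 = 43520.409.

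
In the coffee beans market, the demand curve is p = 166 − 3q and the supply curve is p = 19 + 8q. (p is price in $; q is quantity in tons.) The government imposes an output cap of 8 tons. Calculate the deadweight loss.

Competitive equilibrium: 166 − 3q = 19 + 8q → q* = 13.3636, p* = 125.9091.
At q = 8: demand price = 166 − 3·8 = 142; supply price = 19 + 8·8 = 83.
Δq = 13.3636 − 8 = 5.3636; wedge = 142 − 83 = 59.
Deadweight loss = ½ × 5.3636 × 59 = $158.23.

$158.23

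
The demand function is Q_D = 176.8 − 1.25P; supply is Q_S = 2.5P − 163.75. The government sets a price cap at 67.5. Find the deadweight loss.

In inverse form: demand P = 141.44 − 0.8Q, supply P = 65.5 + 0.4Q.
Competitive equilibrium: 141.44 − 0.8Q = 65.5 + 0.4Q → Q* = 63.2833, P* = 90.8133.
At the ceiling P = 67.5, quantity supplied = (67.5 − 65.5)/0.4 = 5.
Willingness to pay at Q' = 5: 141.44 − 0.8·5 = 137.44.
ΔQ = 63.2833 − 5 = 58.2833; wedge = 137.44 − 67.5 = 69.94.
The triangle = ½ × 58.2833 × 69.94 = 2038.17.

2038.17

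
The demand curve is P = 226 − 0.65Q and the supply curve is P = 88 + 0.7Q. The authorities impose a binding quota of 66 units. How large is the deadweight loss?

885.63

Competitive equilibrium: 226 − 0.65Q = 88 + 0.7Q → Q* = 102.2222, P* = 159.5556.
At Q = 66: demand price = 226 − 0.65·66 = 183.1; supply price = 88 + 0.7·66 = 134.2.
ΔQ = 102.2222 − 66 = 36.2222; wedge = 183.1 − 134.2 = 48.9.
The triangle = ½ × 36.2222 × 48.9 = 885.63.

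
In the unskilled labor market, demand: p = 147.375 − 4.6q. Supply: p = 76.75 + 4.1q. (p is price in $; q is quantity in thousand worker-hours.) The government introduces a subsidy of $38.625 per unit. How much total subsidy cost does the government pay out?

Competitive equilibrium: 147.375 − 4.6q = 76.75 + 4.1q → q* = 8.1178, p* = 110.033.
The subsidy lowers effective supply by 38.625: p = 38.125 + 4.1q.
New quantity: 147.375 − 4.6q = 38.125 + 4.1q → q' = 12.5575.
Total subsidy cost = 38.625 × 12.5575 = $485.03 thousand.

$485.03 thousand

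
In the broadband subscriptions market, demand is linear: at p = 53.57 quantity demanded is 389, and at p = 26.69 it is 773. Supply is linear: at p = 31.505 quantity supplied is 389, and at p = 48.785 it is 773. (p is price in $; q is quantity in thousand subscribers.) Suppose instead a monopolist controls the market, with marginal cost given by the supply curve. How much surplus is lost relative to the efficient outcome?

Demand slope = (26.69 − 53.57)/(773 − 389) = −0.07, so p = 80.8 − 0.07q.
Supply slope = (48.785 − 31.505)/(773 − 389) = 0.045, so p = 14 + 0.045q.
Competitive equilibrium: 80.8 − 0.07q = 14 + 0.045q → q* = 580.8696, p* = 40.1391.
Marginal revenue: MR = 80.8 − 0.14q. Set MR = MC: 80.8 − 0.14q = 14 + 0.045q → q_m = 361.0811.
Price p_m = 80.8 − 0.07·361.0811 = 55.5243; MC(q_m) = 14 + 0.045·361.0811 = 30.2486.
Competitive q* = 580.8696, so Δq = 219.7885; wedge = 55.5243 − 30.2486 = 25.2757.
Welfare loss = ½ × 219.7885 × 25.2757 = $2777.65 thousand.

$2777.65 thousand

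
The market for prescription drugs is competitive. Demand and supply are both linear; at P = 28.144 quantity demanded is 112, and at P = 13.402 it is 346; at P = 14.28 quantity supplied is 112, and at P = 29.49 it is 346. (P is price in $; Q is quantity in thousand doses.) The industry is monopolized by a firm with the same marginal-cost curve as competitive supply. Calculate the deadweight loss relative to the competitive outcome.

Demand slope = (13.402 − 28.144)/(346 − 112) = −0.063, so P = 35.2 − 0.063Q.
Supply slope = (29.49 − 14.28)/(346 − 112) = 0.065, so P = 7 + 0.065Q.
Competitive equilibrium: 35.2 − 0.063Q = 7 + 0.065Q → Q* = 220.3125, P* = 21.32031.
Marginal revenue: MR = 35.2 − 0.126Q. Set MR = MC: 35.2 − 0.126Q = 7 + 0.065Q → Q_m = 147.64398.
Price P_m = 35.2 − 0.063·147.64398 = 25.89843; MC(Q_m) = 7 + 0.065·147.64398 = 16.59686.
Competitive Q* = 220.3125, so ΔQ = 72.66852; wedge = 25.89843 − 16.59686 = 9.30157.
Deadweight loss = ½ × 72.66852 × 9.30157 = $337.97 thousand.

$337.97 thousand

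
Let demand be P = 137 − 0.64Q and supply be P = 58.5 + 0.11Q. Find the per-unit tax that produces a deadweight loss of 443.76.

Competitive equilibrium: 137 − 0.64Q = 58.5 + 0.11Q → Q* = 104.6667, P* = 70.0133.
A tax t gives ΔQ = t/0.75 and wedge t, so DWL = t²/1.5.
t²/1.5 = 443.76 → t² = 665.64 → t = 25.8.

25.8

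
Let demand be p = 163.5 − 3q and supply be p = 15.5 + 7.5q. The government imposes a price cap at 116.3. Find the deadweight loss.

2.25

Competitive equilibrium: 163.5 − 3q = 15.5 + 7.5q → q* = 14.0952, p* = 121.2143.
At the ceiling p = 116.3, quantity supplied = (116.3 − 15.5)/7.5 = 13.44.
Willingness to pay at q' = 13.44: 163.5 − 3·13.44 = 123.18.
Δq = 14.0952 − 13.44 = 0.6552; wedge = 123.18 − 116.3 = 6.88.
Welfare loss = ½ × 0.6552 × 6.88 = 2.25.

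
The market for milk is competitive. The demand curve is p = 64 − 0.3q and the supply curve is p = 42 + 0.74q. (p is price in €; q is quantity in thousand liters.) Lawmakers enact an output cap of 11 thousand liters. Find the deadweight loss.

Competitive equilibrium: 64 − 0.3q = 42 + 0.74q → q* = 21.1538, p* = 57.6538.
At q = 11: demand price = 64 − 0.3·11 = 60.7; supply price = 42 + 0.74·11 = 50.14.
Δq = 21.1538 − 11 = 10.1538; wedge = 60.7 − 50.14 = 10.56.
Deadweight loss = ½ × 10.1538 × 10.56 = €53.61 thousand.

€53.61 thousand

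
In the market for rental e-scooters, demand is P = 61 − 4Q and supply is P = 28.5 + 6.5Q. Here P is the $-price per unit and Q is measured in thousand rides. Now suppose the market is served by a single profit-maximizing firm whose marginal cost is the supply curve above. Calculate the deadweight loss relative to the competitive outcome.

Competitive equilibrium: 61 − 4Q = 28.5 + 6.5Q → Q* = 3.0952, P* = 48.619.
Marginal revenue: MR = 61 − 8Q. Set MR = MC: 61 − 8Q = 28.5 + 6.5Q → Q_m = 2.2414.
Price P_m = 61 − 4·2.2414 = 52.0344; MC(Q_m) = 28.5 + 6.5·2.2414 = 43.0691.
Competitive Q* = 3.0952, so ΔQ = 0.8538; wedge = 52.0344 − 43.0691 = 8.9653.
Deadweight loss = ½ × 0.8538 × 8.9653 = $3.83 thousand.

$3.83 thousand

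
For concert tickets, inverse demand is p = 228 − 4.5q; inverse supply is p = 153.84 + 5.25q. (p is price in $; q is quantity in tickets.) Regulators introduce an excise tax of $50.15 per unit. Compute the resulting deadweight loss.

Competitive equilibrium: 228 − 4.5q = 153.84 + 5.25q → q* = 7.6062, p* = 193.7723.
With the tax, the buyer price exceeds the seller price by 50.15: (228 − 4.5q) − (153.84 + 5.25q) = 50.15 → q' = 2.4626.
Δq = 7.6062 − 2.4626 = 5.1436; the wedge equals the tax, 50.15.
Deadweight loss = ½ × 5.1436 × 50.15 = $128.98.

$128.98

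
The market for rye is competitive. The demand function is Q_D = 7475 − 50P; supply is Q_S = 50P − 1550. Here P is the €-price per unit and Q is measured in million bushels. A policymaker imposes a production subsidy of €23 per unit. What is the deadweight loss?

In inverse form: demand P = 149.5 − 0.02Q, supply P = 31 + 0.02Q.
Competitive equilibrium: 149.5 − 0.02Q = 31 + 0.02Q → Q* = 2962.5, P* = 90.25.
The subsidy lowers effective supply by 23: P = 8 + 0.02Q.
New quantity: 149.5 − 0.02Q = 8 + 0.02Q → Q' = 3537.5.
Overproduction ΔQ = 3537.5 − 2962.5 = 575; wedge = subsidy = 23.
DWL = ½ × 575 × 23 = €6612.50 million.

€6612.50 million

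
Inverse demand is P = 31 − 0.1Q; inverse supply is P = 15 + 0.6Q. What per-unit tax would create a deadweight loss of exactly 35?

Competitive equilibrium: 31 − 0.1Q = 15 + 0.6Q → Q* = 22.8571, P* = 28.7143.
A tax t gives ΔQ = t/0.7 and wedge t, so DWL = t²/1.4.
t²/1.4 = 35 → t² = 49 → t = 7.

7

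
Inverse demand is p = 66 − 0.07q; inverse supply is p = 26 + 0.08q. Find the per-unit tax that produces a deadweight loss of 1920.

24

Competitive equilibrium: 66 − 0.07q = 26 + 0.08q → q* = 266.6667, p* = 47.3333.
A tax t gives Δq = t/0.15 and wedge t, so DWL = t²/0.3.
t²/0.3 = 1920 → t² = 576 → t = 24.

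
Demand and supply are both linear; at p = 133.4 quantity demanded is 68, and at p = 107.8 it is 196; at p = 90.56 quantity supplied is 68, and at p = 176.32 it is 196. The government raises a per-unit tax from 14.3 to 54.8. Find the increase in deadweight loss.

1608.36

Demand slope = (107.8 − 133.4)/(196 − 68) = −0.2, so p = 147 − 0.2q.
Supply slope = (176.32 − 90.56)/(196 − 68) = 0.67, so p = 45 + 0.67q.
Competitive equilibrium: 147 − 0.2q = 45 + 0.67q → q* = 117.2414, p* = 123.5517.
For a per-unit tax t: Δq = t/0.87, so DWL = ½·t·(t/0.87) = t²/1.74.
At t = 14.3: DWL = 117.523. At t = 54.8: DWL = 1725.885.
Increase = 1725.885 − 117.523 = 1608.36.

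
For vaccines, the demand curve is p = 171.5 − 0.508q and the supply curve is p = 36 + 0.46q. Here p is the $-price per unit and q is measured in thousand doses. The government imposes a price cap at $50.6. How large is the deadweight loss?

Competitive equilibrium: 171.5 − 0.508q = 36 + 0.46q → q* = 139.97934, p* = 100.3905.
At the ceiling p = 50.6, quantity supplied = (50.6 − 36)/0.46 = 31.73913.
Willingness to pay at q' = 31.73913: 171.5 − 0.508·31.73913 = 155.37652.
Δq = 139.97934 − 31.73913 = 108.24021; wedge = 155.37652 − 50.6 = 104.77652.
The triangle = ½ × 108.24021 × 104.77652 = $5670.52 thousand.

$5670.52 thousand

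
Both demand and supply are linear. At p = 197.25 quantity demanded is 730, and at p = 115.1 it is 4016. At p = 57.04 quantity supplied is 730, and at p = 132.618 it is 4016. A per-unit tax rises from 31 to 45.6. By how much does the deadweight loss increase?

11649.58

Demand slope = (115.1 − 197.25)/(4016 − 730) = −0.025, so p = 215.5 − 0.025q.
Supply slope = (132.618 − 57.04)/(4016 − 730) = 0.023, so p = 40.25 + 0.023q.
Competitive equilibrium: 215.5 − 0.025q = 40.25 + 0.023q → q* = 3651.0417, p* = 124.224.
For a per-unit tax t: Δq = t/0.048, so DWL = ½·t·(t/0.048) = t²/0.096.
At t = 31: DWL = 10010.417. At t = 45.6: DWL = 21660.
Increase = 21660 − 10010.417 = 11649.58.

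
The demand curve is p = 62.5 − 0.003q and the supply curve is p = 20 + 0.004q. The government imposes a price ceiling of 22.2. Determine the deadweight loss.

Competitive equilibrium: 62.5 − 0.003q = 20 + 0.004q → q* = 6071.4286, p* = 44.2857.
At the ceiling p = 22.2, quantity supplied = (22.2 − 20)/0.004 = 550.
Willingness to pay at q' = 550: 62.5 − 0.003·550 = 60.85.
Δq = 6071.4286 − 550 = 5521.4286; wedge = 60.85 − 22.2 = 38.65.
Welfare loss = ½ × 5521.4286 × 38.65 = 106701.61.

106701.61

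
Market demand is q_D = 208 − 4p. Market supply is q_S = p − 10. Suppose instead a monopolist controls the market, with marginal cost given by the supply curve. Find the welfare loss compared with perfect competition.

In inverse form: demand p = 52 − 0.25q, supply p = 10 + q.
Competitive equilibrium: 52 − 0.25q = 10 + q → q* = 33.6, p* = 43.6.
Marginal revenue: MR = 52 − 0.5q. Set MR = MC: 52 − 0.5q = 10 + q → q_m = 28.
Price p_m = 52 − 0.25·28 = 45; MC(q_m) = 10 + 1·28 = 38.
Competitive q* = 33.6, so Δq = 5.6; wedge = 45 − 38 = 7.
DWL = ½ × 5.6 × 7 = 19.60.

19.60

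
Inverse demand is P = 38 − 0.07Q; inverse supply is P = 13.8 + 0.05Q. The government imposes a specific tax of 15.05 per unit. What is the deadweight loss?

943.76

Competitive equilibrium: 38 − 0.07Q = 13.8 + 0.05Q → Q* = 201.6667, P* = 23.8833.
With the tax, the buyer price exceeds the seller price by 15.05: (38 − 0.07Q) − (13.8 + 0.05Q) = 15.05 → Q' = 76.25.
ΔQ = 201.6667 − 76.25 = 125.4167; the wedge equals the tax, 15.05.
Deadweight loss = ½ × 125.4167 × 15.05 = 943.76.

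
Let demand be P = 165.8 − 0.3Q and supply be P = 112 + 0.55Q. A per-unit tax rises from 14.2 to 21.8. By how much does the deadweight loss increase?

160.94

Competitive equilibrium: 165.8 − 0.3Q = 112 + 0.55Q → Q* = 63.2941, P* = 146.8118.
For a per-unit tax t: ΔQ = t/0.85, so DWL = ½·t·(t/0.85) = t²/1.7.
At t = 14.2: DWL = 118.612. At t = 21.8: DWL = 279.553.
Increase = 279.553 − 118.612 = 160.94.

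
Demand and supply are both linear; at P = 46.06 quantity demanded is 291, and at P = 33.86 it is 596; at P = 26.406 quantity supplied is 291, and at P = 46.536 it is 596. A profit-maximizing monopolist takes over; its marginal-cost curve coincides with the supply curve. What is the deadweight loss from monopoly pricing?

Demand slope = (33.86 − 46.06)/(596 − 291) = −0.04, so P = 57.7 − 0.04Q.
Supply slope = (46.536 − 26.406)/(596 − 291) = 0.066, so P = 7.2 + 0.066Q.
Competitive equilibrium: 57.7 − 0.04Q = 7.2 + 0.066Q → Q* = 476.4151, P* = 38.6434.
Marginal revenue: MR = 57.7 − 0.08Q. Set MR = MC: 57.7 − 0.08Q = 7.2 + 0.066Q → Q_m = 345.8904.
Price P_m = 57.7 − 0.04·345.8904 = 43.8644; MC(Q_m) = 7.2 + 0.066·345.8904 = 30.0288.
Competitive Q* = 476.4151, so ΔQ = 130.5247; wedge = 43.8644 − 30.0288 = 13.8356.
Deadweight loss = ½ × 130.5247 × 13.8356 = 902.94.

902.94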